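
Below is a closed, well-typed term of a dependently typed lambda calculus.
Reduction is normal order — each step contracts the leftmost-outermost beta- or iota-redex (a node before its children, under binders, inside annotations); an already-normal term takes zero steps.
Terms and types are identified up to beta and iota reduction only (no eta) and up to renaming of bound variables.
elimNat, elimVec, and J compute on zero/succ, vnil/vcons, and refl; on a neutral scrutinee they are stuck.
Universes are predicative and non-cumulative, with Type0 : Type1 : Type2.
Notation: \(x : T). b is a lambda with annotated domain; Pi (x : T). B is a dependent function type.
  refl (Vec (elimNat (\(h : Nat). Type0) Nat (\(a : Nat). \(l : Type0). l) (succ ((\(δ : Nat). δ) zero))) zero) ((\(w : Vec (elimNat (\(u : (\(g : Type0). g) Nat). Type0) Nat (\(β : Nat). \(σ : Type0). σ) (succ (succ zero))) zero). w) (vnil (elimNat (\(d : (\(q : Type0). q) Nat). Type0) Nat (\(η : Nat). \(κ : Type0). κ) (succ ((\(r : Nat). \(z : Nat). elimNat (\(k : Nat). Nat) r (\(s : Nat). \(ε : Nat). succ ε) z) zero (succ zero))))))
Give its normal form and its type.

reduced normal form:
  refl (Vec Nat zero) (vnil Nat)
inferred type:
  Eq (Vec Nat zero) (vnil Nat) (vnil Nat)


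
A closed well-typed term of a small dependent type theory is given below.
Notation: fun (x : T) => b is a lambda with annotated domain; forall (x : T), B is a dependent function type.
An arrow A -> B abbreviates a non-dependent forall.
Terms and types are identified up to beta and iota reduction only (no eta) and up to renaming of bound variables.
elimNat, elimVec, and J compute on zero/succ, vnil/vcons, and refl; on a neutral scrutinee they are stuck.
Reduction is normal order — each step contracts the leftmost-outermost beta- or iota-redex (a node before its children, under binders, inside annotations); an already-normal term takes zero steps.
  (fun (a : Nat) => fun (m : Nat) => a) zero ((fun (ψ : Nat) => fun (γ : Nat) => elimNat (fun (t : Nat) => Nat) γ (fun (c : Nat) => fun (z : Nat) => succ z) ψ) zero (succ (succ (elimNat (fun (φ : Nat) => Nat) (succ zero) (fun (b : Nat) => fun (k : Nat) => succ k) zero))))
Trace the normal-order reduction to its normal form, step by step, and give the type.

normal-order reduction sequence:
  (fun (a : Nat) => fun (m : Nat) => a) zero ((fun (ψ : Nat) => fun (γ : Nat) => elimNat (fun (t : Nat) => Nat) γ (fun (c : Nat) => fun (z : Nat) => succ z) ψ) zero (succ (succ (elimNat (fun (φ : Nat) => Nat) (succ zero) (fun (b : Nat) => fun (k : Nat) => succ k) zero))))
  ~> (fun (a : Nat) => zero) ((fun (m : Nat) => fun (ψ : Nat) => elimNat (fun (γ : Nat) => Nat) ψ (fun (t : Nat) => fun (c : Nat) => succ c) m) zero (succ (succ (elimNat (fun (z : Nat) => Nat) (succ zero) (fun (φ : Nat) => fun (b : Nat) => succ b) zero))))
  ~> zero
inferred type:
  Nat


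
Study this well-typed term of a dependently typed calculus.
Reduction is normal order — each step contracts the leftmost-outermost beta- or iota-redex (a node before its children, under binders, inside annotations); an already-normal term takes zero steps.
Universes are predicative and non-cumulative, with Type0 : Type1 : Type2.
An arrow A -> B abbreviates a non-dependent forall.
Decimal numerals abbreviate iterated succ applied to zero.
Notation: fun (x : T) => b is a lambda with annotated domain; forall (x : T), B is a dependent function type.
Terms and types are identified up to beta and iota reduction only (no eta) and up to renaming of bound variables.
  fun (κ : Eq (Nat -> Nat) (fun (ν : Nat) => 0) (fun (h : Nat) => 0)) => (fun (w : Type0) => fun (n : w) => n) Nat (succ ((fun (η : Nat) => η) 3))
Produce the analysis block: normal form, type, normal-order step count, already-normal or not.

normal form:
  fun (κ : Eq (Nat -> Nat) (fun (ν : Nat) => 0) (fun (h : Nat) => 0)) => 4
type:
  Eq (Nat -> Nat) (fun (κ : Nat) => 0) (fun (ν : Nat) => 0) -> Nat
normal-order step count: 3
term was already normal: no
first contracted redex: a beta-redex


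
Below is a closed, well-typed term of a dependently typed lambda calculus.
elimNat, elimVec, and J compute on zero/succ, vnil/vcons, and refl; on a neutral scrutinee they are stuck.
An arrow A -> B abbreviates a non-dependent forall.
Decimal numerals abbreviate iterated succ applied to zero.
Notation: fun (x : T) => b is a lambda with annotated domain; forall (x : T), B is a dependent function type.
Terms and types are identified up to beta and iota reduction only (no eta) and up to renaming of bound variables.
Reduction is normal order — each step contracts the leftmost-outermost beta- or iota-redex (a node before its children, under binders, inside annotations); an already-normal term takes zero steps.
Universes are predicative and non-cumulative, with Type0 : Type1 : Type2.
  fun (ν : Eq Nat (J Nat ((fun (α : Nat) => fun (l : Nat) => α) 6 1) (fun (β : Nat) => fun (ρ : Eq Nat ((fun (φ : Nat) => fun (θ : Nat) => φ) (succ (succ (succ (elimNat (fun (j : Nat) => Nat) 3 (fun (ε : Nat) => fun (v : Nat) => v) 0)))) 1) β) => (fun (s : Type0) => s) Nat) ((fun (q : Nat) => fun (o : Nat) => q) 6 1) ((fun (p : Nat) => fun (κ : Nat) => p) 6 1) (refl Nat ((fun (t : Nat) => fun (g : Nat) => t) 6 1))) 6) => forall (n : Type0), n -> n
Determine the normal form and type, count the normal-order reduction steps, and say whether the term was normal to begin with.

reduced normal form:
  fun (ν : Eq Nat 6 6) => forall (α : Type0), α -> α
inferred type:
  Eq Nat 6 6 -> Type1
normal-order step count: 3
already normal: no
first contracted redex: a J iota-redex


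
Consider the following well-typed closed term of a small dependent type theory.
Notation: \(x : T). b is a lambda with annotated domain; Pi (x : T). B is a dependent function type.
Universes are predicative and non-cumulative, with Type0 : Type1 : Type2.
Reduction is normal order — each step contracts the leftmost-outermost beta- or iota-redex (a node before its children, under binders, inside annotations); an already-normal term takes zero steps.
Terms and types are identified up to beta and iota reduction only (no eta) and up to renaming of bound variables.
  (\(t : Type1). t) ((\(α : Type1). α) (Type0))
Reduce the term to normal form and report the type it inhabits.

reduced normal form:
  Type0
inferred type:
  Type1


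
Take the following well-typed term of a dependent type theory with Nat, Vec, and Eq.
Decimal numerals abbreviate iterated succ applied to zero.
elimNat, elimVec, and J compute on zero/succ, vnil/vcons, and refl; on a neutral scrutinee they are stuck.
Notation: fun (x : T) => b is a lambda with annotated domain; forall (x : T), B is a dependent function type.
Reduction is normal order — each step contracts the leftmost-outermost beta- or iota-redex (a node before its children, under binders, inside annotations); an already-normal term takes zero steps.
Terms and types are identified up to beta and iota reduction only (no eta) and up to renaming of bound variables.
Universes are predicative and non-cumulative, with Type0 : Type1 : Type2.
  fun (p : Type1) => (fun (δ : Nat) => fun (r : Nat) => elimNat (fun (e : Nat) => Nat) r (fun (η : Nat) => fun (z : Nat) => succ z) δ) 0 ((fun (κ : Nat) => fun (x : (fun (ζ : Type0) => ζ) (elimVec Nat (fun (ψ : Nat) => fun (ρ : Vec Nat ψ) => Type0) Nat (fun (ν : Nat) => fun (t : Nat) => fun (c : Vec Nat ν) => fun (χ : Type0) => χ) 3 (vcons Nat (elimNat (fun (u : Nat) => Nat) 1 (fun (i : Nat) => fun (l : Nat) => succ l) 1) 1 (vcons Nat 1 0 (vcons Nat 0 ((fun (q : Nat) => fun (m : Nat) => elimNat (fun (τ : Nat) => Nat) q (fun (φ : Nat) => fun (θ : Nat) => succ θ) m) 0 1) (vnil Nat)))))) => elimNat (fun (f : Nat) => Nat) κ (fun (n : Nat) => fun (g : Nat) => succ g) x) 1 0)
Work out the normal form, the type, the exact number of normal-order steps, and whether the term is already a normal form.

normal form:
  fun (p : Type1) => 1
type:
  forall (p : Type1), Nat
steps to reach normal form (normal order): 6
term was already normal: no
first contracted redex: a beta-redex


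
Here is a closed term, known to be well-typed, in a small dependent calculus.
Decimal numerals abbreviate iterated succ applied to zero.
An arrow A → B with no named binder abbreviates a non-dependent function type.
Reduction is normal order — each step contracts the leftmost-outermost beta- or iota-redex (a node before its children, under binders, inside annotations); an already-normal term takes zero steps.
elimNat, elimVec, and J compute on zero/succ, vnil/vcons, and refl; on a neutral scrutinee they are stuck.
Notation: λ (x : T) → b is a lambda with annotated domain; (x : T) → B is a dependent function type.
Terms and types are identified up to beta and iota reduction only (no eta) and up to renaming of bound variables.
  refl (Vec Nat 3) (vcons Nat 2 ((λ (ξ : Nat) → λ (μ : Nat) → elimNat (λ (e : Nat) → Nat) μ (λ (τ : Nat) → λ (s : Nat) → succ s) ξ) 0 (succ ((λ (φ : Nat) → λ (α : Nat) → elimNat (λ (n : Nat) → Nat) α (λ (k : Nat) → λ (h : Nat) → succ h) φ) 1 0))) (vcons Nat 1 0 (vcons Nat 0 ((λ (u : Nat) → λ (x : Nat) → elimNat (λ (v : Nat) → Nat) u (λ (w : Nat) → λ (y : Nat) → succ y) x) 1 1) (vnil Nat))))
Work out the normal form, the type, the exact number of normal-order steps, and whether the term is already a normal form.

normal form:
  refl (Vec Nat 3) (vcons Nat 2 2 (vcons Nat 1 0 (vcons Nat 0 2 (vnil Nat))))
type:
  Eq (Vec Nat 3) (vcons Nat 2 2 (vcons Nat 1 0 (vcons Nat 0 2 (vnil Nat)))) (vcons Nat 2 2 (vcons Nat 1 0 (vcons Nat 0 2 (vnil Nat))))
reduction steps (normal order): 15
term was already normal: no
first redex: a beta-redex


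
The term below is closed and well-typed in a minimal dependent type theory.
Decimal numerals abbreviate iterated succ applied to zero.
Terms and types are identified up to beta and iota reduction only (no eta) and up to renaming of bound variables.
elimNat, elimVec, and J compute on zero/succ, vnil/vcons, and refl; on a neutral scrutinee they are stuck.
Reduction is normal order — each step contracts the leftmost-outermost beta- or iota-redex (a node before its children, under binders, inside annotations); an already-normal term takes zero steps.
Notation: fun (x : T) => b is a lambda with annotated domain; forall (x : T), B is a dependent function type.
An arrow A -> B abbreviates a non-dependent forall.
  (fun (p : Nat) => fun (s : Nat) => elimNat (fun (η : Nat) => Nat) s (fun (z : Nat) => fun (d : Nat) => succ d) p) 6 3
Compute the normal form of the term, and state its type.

resulting normal form:
  9
the term's type:
  Nat


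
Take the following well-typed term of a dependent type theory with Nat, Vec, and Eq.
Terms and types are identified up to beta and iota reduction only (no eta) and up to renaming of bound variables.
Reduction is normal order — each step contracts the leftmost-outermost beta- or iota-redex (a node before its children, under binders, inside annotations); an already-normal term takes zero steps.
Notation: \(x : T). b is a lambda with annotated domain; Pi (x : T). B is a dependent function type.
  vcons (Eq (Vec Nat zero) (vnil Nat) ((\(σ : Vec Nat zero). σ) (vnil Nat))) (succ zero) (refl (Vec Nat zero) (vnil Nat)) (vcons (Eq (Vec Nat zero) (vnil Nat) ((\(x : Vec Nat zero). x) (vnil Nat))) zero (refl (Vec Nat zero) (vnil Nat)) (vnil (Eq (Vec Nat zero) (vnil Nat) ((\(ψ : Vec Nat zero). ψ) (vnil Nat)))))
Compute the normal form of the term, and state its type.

resulting normal form:
  vcons (Eq (Vec Nat zero) (vnil Nat) (vnil Nat)) (succ zero) (refl (Vec Nat zero) (vnil Nat)) (vcons (Eq (Vec Nat zero) (vnil Nat) (vnil Nat)) zero (refl (Vec Nat zero) (vnil Nat)) (vnil (Eq (Vec Nat zero) (vnil Nat) (vnil Nat))))
type:
  Vec (Eq (Vec Nat zero) (vnil Nat) (vnil Nat)) (succ (succ zero))


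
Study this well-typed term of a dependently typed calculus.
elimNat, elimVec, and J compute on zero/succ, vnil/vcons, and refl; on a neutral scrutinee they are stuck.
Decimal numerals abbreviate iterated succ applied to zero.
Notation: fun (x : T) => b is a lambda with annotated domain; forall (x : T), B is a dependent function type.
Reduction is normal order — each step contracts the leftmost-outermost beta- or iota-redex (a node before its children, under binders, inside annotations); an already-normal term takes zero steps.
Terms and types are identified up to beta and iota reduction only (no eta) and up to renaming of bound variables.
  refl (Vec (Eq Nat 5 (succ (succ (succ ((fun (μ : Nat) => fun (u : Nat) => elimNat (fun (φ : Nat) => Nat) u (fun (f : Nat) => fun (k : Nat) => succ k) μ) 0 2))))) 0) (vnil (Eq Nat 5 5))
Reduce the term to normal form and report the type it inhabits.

reduced normal form:
  refl (Vec (Eq Nat 5 5) 0) (vnil (Eq Nat 5 5))
inferred type:
  Eq (Vec (Eq Nat 5 5) 0) (vnil (Eq Nat 5 5)) (vnil (Eq Nat 5 5))
observation: 3 normal-order steps separate the term from its normal form.


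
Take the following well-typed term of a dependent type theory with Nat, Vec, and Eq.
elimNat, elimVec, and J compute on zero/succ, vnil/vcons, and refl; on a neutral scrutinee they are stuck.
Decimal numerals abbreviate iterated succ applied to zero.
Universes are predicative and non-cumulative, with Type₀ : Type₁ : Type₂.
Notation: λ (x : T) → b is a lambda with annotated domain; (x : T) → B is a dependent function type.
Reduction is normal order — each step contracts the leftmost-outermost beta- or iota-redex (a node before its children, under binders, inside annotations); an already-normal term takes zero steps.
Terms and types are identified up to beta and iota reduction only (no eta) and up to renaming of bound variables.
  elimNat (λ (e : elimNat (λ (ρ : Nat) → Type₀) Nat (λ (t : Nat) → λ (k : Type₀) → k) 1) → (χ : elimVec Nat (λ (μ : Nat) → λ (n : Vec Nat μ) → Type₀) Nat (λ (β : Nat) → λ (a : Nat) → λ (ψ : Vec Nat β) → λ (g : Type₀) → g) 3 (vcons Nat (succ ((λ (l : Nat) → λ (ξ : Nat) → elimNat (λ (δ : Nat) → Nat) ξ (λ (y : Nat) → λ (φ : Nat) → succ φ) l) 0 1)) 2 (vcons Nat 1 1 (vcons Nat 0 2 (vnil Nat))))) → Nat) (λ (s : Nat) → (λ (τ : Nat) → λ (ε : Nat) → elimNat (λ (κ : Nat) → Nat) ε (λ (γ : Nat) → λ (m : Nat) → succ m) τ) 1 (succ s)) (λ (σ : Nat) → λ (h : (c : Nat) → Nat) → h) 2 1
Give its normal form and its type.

resulting normal form:
  3
the term's type:
  Nat


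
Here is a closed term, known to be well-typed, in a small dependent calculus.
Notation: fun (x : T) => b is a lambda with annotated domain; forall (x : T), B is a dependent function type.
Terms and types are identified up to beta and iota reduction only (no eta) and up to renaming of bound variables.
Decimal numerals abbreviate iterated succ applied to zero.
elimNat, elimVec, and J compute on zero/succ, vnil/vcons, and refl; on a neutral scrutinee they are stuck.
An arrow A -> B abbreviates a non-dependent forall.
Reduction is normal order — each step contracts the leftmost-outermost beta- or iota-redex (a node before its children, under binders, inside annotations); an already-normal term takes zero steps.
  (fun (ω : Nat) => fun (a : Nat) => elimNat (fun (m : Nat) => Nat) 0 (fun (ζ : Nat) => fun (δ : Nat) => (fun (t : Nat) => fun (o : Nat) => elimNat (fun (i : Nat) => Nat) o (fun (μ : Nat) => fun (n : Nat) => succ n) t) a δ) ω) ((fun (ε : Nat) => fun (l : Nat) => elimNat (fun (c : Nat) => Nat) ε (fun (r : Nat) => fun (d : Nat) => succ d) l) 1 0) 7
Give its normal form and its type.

resulting normal form:
  7
the term's type:
  Nat


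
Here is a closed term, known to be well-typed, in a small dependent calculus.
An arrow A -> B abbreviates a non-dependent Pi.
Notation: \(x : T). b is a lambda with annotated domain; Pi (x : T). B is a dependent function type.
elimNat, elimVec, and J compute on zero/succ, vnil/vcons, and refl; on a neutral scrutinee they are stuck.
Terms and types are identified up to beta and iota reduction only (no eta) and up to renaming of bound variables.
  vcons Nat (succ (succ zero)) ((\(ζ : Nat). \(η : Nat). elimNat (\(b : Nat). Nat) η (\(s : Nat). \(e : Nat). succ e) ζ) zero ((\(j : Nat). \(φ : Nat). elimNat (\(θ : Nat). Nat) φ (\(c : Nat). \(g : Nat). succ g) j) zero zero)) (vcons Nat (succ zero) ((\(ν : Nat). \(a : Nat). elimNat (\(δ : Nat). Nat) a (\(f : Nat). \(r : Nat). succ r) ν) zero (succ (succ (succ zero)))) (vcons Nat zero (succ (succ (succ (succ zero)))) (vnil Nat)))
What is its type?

type:
  Vec Nat (succ (succ (succ zero)))


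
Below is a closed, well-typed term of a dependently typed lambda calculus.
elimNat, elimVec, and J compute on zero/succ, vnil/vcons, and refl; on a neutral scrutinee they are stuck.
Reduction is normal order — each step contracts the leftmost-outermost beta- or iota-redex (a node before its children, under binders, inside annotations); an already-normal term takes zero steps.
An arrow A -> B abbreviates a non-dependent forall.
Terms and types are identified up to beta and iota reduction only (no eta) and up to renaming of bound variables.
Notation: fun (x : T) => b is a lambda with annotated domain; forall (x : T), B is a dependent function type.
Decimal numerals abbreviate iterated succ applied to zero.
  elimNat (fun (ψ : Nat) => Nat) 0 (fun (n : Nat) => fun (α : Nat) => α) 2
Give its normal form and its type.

normal form:
  0
type:
  Nat
observation: the term reaches its normal form after 7 normal-order steps.


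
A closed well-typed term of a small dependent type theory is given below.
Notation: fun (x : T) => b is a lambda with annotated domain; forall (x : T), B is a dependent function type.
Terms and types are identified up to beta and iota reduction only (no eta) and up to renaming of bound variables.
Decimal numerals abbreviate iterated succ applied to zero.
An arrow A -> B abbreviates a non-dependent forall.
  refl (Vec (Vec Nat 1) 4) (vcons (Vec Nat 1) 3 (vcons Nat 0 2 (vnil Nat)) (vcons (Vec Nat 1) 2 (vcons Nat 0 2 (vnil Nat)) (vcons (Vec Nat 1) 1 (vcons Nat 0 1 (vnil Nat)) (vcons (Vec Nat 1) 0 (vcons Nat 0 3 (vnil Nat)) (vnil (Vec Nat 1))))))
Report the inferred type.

inferred type:
  Eq (Vec (Vec Nat 1) 4) (vcons (Vec Nat 1) 3 (vcons Nat 0 2 (vnil Nat)) (vcons (Vec Nat 1) 2 (vcons Nat 0 2 (vnil Nat)) (vcons (Vec Nat 1) 1 (vcons Nat 0 1 (vnil Nat)) (vcons (Vec Nat 1) 0 (vcons Nat 0 3 (vnil Nat)) (vnil (Vec Nat 1)))))) (vcons (Vec Nat 1) 3 (vcons Nat 0 2 (vnil Nat)) (vcons (Vec Nat 1) 2 (vcons Nat 0 2 (vnil Nat)) (vcons (Vec Nat 1) 1 (vcons Nat 0 1 (vnil Nat)) (vcons (Vec Nat 1) 0 (vcons Nat 0 3 (vnil Nat)) (vnil (Vec Nat 1))))))


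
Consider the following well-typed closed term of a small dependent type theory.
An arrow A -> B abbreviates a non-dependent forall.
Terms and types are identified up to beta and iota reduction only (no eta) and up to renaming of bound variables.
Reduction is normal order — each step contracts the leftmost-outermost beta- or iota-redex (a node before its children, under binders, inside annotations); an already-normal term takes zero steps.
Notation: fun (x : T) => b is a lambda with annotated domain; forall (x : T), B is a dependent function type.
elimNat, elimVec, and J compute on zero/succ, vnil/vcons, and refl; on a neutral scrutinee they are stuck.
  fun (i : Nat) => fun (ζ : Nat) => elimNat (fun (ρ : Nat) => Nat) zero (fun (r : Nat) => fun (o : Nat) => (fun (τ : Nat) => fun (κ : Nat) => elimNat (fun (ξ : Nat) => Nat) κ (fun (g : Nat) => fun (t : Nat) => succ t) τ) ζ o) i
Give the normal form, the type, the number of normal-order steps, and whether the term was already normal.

resulting normal form:
  fun (i : Nat) => fun (ζ : Nat) => elimNat (fun (ρ : Nat) => Nat) zero (fun (r : Nat) => fun (o : Nat) => elimNat (fun (τ : Nat) => Nat) o (fun (κ : Nat) => fun (ξ : Nat) => succ ξ) ζ) i
type:
  Nat -> Nat -> Nat
steps to reach normal form (normal order): 2
term was already normal: no
first contracted redex: a beta-redex


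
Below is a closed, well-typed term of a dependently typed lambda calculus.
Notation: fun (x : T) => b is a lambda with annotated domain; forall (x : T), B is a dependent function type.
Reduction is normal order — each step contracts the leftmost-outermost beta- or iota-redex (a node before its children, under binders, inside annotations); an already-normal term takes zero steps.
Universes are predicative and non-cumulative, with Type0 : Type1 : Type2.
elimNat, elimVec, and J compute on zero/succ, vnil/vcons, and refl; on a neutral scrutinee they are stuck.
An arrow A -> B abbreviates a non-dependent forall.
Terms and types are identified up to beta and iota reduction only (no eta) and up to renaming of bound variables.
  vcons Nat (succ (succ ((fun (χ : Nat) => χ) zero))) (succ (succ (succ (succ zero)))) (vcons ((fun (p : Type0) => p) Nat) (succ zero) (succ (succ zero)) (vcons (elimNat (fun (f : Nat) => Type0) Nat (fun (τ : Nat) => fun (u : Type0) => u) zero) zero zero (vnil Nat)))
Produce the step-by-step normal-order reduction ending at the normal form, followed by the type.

normal-order reduction sequence:
  vcons Nat (succ (succ ((fun (χ : Nat) => χ) zero))) (succ (succ (succ (succ zero)))) (vcons ((fun (p : Type0) => p) Nat) (succ zero) (succ (succ zero)) (vcons (elimNat (fun (f : Nat) => Type0) Nat (fun (τ : Nat) => fun (u : Type0) => u) zero) zero zero (vnil Nat)))
  ~> vcons Nat (succ (succ zero)) (succ (succ (succ (succ zero)))) (vcons ((fun (χ : Type0) => χ) Nat) (succ zero) (succ (succ zero)) (vcons (elimNat (fun (p : Nat) => Type0) Nat (fun (f : Nat) => fun (τ : Type0) => τ) zero) zero zero (vnil Nat)))
  ~> vcons Nat (succ (succ zero)) (succ (succ (succ (succ zero)))) (vcons Nat (succ zero) (succ (succ zero)) (vcons (elimNat (fun (χ : Nat) => Type0) Nat (fun (p : Nat) => fun (f : Type0) => f) zero) zero zero (vnil Nat)))
  ~> vcons Nat (succ (succ zero)) (succ (succ (succ (succ zero)))) (vcons Nat (succ zero) (succ (succ zero)) (vcons Nat zero zero (vnil Nat)))
inferred type:
  Vec Nat (succ (succ (succ zero)))


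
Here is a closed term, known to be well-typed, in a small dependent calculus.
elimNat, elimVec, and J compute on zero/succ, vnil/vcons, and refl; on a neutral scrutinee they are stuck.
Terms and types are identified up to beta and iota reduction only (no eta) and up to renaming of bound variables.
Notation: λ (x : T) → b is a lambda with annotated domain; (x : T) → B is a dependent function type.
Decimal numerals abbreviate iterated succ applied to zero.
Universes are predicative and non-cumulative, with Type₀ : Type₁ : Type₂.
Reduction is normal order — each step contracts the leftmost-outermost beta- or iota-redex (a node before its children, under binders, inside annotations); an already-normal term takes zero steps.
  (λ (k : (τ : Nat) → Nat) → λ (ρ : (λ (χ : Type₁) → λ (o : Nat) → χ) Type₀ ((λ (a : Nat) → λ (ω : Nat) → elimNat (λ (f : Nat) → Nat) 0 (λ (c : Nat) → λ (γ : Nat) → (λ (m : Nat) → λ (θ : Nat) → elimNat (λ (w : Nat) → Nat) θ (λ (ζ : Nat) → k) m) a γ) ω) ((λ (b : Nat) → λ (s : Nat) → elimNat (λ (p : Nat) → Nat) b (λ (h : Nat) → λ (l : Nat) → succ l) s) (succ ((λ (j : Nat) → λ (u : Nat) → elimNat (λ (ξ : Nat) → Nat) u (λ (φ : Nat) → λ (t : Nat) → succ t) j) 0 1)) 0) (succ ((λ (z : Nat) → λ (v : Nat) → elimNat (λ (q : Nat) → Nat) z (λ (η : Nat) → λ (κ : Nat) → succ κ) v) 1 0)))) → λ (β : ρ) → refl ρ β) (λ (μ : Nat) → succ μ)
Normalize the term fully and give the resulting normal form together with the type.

normal form:
  λ (k : Type₀) → λ (τ : k) → refl k τ
inferred type:
  (k : Type₀) → (τ : k) → Eq k τ τ
observation: reduction starts at a beta-redex, and 3 normal-order steps reach the normal form.


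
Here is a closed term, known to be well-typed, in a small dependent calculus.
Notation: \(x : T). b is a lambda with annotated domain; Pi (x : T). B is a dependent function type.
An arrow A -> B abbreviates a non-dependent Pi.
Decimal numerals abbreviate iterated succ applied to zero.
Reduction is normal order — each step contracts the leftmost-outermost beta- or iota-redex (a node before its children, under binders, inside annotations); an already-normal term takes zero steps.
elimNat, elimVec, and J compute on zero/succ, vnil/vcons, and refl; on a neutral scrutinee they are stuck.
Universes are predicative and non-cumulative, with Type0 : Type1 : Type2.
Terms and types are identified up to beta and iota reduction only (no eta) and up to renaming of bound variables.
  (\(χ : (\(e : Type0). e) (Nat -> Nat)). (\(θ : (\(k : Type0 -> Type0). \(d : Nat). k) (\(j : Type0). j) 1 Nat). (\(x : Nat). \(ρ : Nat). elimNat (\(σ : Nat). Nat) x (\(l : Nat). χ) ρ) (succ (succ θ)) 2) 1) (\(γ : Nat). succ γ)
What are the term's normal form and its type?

normal form:
  5
the term's type:
  Nat


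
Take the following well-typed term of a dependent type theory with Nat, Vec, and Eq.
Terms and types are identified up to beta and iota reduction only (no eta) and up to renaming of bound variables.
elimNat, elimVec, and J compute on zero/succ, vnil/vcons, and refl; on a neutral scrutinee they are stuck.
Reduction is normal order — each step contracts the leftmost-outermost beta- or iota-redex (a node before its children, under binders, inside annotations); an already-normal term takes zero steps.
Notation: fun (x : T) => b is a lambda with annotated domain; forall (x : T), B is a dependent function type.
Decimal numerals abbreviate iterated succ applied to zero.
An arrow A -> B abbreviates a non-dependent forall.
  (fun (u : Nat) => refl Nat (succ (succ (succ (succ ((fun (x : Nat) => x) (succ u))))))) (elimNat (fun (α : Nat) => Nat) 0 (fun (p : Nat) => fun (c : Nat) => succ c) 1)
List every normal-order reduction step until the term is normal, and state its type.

normal-order reduction sequence:
  (fun (u : Nat) => refl Nat (succ (succ (succ (succ ((fun (x : Nat) => x) (succ u))))))) (elimNat (fun (α : Nat) => Nat) 0 (fun (p : Nat) => fun (c : Nat) => succ c) 1)
  ~> refl Nat (succ (succ (succ (succ ((fun (u : Nat) => u) (succ (elimNat (fun (x : Nat) => Nat) 0 (fun (α : Nat) => fun (p : Nat) => succ p) 1)))))))
  ~> refl Nat (succ (succ (succ (succ (succ (elimNat (fun (u : Nat) => Nat) 0 (fun (x : Nat) => fun (α : Nat) => succ α) 1))))))
  ~> refl Nat (succ (succ (succ (succ (succ ((fun (u : Nat) => fun (x : Nat) => succ x) 0 (elimNat (fun (α : Nat) => Nat) 0 (fun (p : Nat) => fun (c : Nat) => succ c) 0)))))))
  ~> refl Nat (succ (succ (succ (succ (succ ((fun (u : Nat) => succ u) (elimNat (fun (x : Nat) => Nat) 0 (fun (α : Nat) => fun (p : Nat) => succ p) 0)))))))
  ~> refl Nat (succ (succ (succ (succ (succ (succ (elimNat (fun (u : Nat) => Nat) 0 (fun (x : Nat) => fun (α : Nat) => succ α) 0)))))))
  ~> refl Nat 6
type:
  Eq Nat 6 6


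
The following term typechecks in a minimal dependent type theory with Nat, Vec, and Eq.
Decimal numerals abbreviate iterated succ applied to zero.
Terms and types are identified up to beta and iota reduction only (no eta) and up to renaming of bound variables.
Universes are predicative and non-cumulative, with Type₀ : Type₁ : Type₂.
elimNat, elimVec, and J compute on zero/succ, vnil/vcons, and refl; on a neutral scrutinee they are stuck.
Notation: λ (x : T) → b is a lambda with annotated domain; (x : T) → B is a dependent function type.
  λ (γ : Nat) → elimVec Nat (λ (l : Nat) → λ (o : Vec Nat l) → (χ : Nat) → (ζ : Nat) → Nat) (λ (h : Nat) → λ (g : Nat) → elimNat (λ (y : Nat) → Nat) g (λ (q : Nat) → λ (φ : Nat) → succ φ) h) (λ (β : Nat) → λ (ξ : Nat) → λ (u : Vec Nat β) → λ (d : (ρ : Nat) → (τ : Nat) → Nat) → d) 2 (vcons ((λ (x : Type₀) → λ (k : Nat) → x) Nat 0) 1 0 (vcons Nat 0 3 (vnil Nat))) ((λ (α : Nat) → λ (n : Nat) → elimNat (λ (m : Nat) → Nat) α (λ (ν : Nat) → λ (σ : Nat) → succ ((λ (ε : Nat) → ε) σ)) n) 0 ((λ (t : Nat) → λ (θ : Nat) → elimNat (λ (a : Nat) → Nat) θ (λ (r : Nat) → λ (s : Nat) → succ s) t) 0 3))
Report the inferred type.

the term's type:
  (γ : Nat) → (l : Nat) → Nat


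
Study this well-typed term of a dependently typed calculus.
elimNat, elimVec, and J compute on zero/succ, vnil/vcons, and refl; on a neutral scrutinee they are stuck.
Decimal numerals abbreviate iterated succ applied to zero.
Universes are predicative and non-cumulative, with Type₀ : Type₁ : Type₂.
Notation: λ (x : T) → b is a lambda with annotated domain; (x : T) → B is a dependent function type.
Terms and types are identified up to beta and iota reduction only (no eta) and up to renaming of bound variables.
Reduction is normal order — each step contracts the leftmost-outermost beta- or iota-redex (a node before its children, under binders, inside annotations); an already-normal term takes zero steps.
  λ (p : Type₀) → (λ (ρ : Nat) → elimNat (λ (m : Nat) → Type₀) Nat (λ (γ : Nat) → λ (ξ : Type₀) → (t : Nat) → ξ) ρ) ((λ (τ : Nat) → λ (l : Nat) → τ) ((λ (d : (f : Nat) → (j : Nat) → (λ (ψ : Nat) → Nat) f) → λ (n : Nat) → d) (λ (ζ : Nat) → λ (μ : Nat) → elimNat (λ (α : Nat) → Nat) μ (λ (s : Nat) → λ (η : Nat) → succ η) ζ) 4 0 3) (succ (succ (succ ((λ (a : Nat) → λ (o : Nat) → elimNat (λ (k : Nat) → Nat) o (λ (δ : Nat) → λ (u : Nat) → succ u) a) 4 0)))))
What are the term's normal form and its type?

resulting normal form:
  λ (p : Type₀) → (ρ : Nat) → (m : Nat) → (γ : Nat) → Nat
type:
  (p : Type₀) → Type₀


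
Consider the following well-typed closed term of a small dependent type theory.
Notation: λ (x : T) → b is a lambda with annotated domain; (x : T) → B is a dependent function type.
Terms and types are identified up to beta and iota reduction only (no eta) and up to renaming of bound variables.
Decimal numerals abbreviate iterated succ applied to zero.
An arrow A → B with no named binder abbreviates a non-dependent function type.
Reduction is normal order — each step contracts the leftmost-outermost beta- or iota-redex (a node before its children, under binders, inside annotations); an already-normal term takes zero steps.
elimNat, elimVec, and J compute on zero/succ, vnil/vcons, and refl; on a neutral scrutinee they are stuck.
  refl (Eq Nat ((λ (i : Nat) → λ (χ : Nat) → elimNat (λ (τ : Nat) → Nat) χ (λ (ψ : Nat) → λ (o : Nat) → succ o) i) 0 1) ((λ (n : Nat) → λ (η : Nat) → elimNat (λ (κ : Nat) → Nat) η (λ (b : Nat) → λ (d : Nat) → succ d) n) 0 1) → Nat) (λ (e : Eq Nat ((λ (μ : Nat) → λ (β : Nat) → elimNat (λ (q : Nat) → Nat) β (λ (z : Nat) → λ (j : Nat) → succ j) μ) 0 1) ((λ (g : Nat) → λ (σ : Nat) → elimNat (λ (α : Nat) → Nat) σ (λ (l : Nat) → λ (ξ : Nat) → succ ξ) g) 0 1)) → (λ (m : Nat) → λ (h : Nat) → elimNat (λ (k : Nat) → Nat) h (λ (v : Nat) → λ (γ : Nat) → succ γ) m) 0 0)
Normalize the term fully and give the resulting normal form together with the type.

resulting normal form:
  refl (Eq Nat 1 1 → Nat) (λ (i : Eq Nat 1 1) → 0)
inferred type:
  Eq (Eq Nat 1 1 → Nat) (λ (i : Eq Nat 1 1) → 0) (λ (χ : Eq Nat 1 1) → 0)


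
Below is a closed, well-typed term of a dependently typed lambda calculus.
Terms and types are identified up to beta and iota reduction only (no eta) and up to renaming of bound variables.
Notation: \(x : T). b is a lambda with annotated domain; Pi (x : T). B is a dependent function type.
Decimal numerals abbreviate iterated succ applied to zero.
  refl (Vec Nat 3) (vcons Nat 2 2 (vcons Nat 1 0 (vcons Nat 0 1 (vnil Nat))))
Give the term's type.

the term's type:
  Eq (Vec Nat 3) (vcons Nat 2 2 (vcons Nat 1 0 (vcons Nat 0 1 (vnil Nat)))) (vcons Nat 2 2 (vcons Nat 1 0 (vcons Nat 0 1 (vnil Nat))))


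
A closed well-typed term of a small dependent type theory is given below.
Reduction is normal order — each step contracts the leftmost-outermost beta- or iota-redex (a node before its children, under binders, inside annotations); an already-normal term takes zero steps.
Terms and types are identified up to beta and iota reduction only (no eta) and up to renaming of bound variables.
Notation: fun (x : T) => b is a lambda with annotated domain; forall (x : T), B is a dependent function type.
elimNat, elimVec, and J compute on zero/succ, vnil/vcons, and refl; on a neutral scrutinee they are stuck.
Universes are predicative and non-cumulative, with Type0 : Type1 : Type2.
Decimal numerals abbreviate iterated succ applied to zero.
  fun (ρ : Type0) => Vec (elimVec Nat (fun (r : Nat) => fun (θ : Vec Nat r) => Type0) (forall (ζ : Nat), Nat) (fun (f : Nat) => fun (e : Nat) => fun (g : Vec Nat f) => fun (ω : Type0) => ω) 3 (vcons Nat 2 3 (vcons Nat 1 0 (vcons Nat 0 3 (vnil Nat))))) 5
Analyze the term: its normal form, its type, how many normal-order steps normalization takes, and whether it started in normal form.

normal form:
  fun (ρ : Type0) => Vec (forall (r : Nat), Nat) 5
the term's type:
  forall (ρ : Type0), Type0
steps to reach normal form (normal order): 16
started in normal form: no
first redex: an elimVec iota-redex


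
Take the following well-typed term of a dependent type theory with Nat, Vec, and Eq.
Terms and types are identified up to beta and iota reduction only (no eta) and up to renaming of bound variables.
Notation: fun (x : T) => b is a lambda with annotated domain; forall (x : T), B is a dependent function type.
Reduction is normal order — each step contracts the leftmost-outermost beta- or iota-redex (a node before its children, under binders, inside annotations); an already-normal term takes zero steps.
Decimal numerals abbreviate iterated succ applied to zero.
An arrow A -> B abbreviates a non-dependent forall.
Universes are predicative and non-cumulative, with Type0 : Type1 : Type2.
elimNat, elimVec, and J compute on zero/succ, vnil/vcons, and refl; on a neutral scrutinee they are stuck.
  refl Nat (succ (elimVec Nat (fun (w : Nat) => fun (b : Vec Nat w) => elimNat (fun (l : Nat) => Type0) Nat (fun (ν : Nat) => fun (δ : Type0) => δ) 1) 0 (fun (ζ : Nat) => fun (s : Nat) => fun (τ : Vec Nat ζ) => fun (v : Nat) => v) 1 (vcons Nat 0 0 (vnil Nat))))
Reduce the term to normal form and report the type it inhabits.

normal form:
  refl Nat 1
type:
  Eq Nat 1 1


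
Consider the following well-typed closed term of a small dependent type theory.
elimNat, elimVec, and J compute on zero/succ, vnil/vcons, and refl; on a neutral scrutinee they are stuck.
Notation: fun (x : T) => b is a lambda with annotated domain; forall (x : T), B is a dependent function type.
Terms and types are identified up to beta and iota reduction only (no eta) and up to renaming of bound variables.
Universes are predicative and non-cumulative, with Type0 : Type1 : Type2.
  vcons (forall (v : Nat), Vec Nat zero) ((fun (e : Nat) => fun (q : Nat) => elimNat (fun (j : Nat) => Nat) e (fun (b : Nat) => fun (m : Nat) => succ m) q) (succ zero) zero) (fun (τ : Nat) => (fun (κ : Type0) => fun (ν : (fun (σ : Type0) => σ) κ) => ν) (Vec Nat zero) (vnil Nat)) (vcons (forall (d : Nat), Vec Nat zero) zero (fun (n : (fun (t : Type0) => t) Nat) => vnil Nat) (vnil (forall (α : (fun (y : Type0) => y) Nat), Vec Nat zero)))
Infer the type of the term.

inferred type:
  Vec (forall (v : Nat), Vec Nat zero) (succ (succ zero))


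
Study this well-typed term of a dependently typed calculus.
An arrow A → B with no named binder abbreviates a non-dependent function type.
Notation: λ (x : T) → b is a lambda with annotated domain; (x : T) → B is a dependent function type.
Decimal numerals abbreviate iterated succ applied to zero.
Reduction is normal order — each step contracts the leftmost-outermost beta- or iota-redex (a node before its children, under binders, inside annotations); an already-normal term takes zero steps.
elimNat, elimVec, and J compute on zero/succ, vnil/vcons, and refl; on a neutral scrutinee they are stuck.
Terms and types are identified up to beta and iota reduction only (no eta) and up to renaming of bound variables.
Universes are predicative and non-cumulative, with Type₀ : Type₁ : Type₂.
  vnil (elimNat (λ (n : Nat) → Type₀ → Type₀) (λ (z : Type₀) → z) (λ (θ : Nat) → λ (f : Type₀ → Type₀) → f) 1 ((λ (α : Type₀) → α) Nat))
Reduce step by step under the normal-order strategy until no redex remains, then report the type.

reduction (normal order):
  vnil (elimNat (λ (n : Nat) → Type₀ → Type₀) (λ (z : Type₀) → z) (λ (θ : Nat) → λ (f : Type₀ → Type₀) → f) 1 ((λ (α : Type₀) → α) Nat))
  ~> vnil ((λ (n : Nat) → λ (z : Type₀ → Type₀) → z) 0 (elimNat (λ (θ : Nat) → Type₀ → Type₀) (λ (f : Type₀) → f) (λ (α : Nat) → λ (ε : Type₀ → Type₀) → ε) 0) ((λ (γ : Type₀) → γ) Nat))
  ~> vnil ((λ (n : Type₀ → Type₀) → n) (elimNat (λ (z : Nat) → Type₀ → Type₀) (λ (θ : Type₀) → θ) (λ (f : Nat) → λ (α : Type₀ → Type₀) → α) 0) ((λ (ε : Type₀) → ε) Nat))
  ~> vnil (elimNat (λ (n : Nat) → Type₀ → Type₀) (λ (z : Type₀) → z) (λ (θ : Nat) → λ (f : Type₀ → Type₀) → f) 0 ((λ (α : Type₀) → α) Nat))
  ~> vnil ((λ (n : Type₀) → n) ((λ (z : Type₀) → z) Nat))
  ~> vnil ((λ (n : Type₀) → n) Nat)
  ~> vnil Nat
type:
  Vec Nat 0


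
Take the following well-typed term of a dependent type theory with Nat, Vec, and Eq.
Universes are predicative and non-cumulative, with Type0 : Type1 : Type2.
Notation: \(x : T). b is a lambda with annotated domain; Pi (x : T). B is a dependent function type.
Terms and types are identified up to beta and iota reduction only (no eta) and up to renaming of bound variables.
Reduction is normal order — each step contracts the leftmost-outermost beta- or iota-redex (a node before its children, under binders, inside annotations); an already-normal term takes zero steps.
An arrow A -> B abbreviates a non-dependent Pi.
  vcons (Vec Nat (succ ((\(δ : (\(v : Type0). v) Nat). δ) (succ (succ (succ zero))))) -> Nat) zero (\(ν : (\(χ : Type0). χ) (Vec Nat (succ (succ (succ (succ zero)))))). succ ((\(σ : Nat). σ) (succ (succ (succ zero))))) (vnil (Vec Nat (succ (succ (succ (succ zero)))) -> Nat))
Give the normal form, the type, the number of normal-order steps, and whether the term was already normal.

normal form:
  vcons (Vec Nat (succ (succ (succ (succ zero)))) -> Nat) zero (\(δ : Vec Nat (succ (succ (succ (succ zero))))). succ (succ (succ (succ zero)))) (vnil (Vec Nat (succ (succ (succ (succ zero)))) -> Nat))
inferred type:
  Vec (Vec Nat (succ (succ (succ (succ zero)))) -> Nat) (succ zero)
normal-order step count: 3
started in normal form: no
first contracted redex: a beta-redex


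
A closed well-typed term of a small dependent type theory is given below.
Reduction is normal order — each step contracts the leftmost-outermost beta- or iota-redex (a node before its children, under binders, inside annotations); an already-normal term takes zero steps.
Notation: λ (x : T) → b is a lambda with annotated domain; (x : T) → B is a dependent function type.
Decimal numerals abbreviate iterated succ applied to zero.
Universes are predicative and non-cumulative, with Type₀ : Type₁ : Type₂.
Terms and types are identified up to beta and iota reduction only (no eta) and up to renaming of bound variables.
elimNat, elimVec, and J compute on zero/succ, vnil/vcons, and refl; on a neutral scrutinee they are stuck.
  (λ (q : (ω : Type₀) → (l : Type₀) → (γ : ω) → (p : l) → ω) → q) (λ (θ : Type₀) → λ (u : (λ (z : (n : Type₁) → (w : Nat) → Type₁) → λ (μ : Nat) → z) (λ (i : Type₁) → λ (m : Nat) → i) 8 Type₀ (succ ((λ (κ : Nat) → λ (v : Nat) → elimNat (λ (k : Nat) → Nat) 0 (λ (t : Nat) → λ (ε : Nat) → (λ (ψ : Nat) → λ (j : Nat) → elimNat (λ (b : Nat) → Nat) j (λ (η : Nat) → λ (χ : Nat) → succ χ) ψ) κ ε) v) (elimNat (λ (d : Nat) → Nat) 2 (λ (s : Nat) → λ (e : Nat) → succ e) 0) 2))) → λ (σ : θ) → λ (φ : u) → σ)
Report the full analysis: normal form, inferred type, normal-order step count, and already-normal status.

reduced normal form:
  λ (q : Type₀) → λ (ω : Type₀) → λ (l : q) → λ (γ : ω) → l
type:
  (q : Type₀) → (ω : Type₀) → (l : q) → (γ : ω) → q
reduction steps (normal order): 5
term was already normal: no
first redex: a beta-redex
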